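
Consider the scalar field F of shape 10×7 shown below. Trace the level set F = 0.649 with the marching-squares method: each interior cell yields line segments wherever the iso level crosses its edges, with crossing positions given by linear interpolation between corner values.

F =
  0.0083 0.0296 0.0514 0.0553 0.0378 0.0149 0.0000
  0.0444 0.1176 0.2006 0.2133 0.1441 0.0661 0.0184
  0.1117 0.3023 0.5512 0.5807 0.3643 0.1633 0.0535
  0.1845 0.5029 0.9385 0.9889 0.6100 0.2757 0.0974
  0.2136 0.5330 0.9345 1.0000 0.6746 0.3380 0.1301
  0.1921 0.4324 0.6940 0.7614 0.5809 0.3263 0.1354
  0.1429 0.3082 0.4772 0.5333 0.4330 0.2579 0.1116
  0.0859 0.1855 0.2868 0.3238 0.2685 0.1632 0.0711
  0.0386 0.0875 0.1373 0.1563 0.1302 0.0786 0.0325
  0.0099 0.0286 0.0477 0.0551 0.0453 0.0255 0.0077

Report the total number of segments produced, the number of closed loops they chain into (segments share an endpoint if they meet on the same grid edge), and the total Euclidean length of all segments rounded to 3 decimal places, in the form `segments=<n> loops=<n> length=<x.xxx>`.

cell (2,1): code 0100 → (2.253,2.000)–(3.000,1.335)
cell (2,2): code 1100 → (2.167,3.000)–(2.253,2.000)
cell (2,3): code 1000 → (3.000,3.897)–(2.167,3.000)
cell (3,1): code 0110 → (3.000,1.335)–(4.000,1.289)
cell (3,3): code 1101 → (3.604,4.000)–(3.000,3.897)
cell (3,4): code 1000 → (4.000,4.076)–(3.604,4.000)
cell (4,1): code 0110 → (4.000,1.289)–(5.000,1.828)
cell (4,3): code 1011 → (5.000,3.623)–(4.273,4.000)
cell (4,4): code 0001 → (4.273,4.000)–(4.000,4.076)
cell (5,1): code 0010 → (5.000,1.828)–(5.208,2.000)
cell (5,2): code 0011 → (5.208,2.000)–(5.493,3.000)
cell (5,3): code 0001 → (5.493,3.000)–(5.000,3.623)
total: 12 segments, chained into 1 closed loop(s), length Σ = 9.586900

segments=12 loops=1 length=9.587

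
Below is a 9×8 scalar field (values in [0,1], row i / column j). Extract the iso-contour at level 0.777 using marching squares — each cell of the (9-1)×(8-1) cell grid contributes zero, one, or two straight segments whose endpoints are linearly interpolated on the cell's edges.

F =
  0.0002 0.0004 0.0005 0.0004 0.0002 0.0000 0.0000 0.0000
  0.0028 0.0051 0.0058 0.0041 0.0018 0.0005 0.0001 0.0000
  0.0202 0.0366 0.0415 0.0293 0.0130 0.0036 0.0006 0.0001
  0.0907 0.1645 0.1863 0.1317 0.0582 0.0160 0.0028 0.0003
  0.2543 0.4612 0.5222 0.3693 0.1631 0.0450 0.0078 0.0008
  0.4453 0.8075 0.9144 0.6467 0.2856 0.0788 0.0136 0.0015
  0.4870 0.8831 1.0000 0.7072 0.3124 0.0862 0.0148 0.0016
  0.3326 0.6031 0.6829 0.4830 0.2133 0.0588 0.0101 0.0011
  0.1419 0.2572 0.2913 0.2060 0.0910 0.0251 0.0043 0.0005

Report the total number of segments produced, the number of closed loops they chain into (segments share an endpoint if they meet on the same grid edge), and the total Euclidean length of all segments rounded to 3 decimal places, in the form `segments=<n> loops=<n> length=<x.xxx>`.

segments=8 loops=1 length=6.376

cell (4,0): code 0100 → (4.912,1.000)–(5.000,0.916)
cell (4,1): code 1100 → (4.650,2.000)–(4.912,1.000)
cell (4,2): code 1000 → (5.000,2.513)–(4.650,2.000)
cell (5,0): code 0110 → (5.000,0.916)–(6.000,0.732)
cell (5,2): code 1001 → (6.000,2.762)–(5.000,2.513)
cell (6,0): code 0010 → (6.000,0.732)–(6.379,1.000)
cell (6,1): code 0011 → (6.379,1.000)–(6.703,2.000)
cell (6,2): code 0001 → (6.703,2.000)–(6.000,2.762)
total: 8 segments, chained into 1 closed loop(s), length Σ = 6.376152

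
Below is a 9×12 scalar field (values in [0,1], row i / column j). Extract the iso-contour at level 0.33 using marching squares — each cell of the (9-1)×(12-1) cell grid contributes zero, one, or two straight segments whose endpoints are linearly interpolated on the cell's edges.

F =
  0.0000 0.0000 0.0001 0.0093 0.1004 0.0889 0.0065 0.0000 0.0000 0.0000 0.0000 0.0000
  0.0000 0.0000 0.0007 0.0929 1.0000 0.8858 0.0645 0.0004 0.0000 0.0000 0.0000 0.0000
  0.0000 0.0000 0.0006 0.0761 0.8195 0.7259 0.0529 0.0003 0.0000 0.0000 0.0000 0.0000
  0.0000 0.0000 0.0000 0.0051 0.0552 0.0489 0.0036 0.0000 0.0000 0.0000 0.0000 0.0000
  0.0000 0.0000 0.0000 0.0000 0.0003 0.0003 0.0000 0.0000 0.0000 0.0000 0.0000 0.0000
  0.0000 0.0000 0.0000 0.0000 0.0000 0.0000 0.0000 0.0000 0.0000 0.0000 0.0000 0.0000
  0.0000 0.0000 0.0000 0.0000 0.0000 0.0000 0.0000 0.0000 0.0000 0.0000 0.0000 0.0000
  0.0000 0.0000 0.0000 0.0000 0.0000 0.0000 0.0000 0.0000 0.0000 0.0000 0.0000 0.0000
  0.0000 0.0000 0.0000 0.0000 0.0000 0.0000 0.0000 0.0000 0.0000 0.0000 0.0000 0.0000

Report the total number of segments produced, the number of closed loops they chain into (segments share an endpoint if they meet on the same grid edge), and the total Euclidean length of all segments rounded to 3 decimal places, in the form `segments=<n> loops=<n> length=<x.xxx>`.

cell (0,3): code 0100 → (0.255,4.000)–(1.000,3.261)
cell (0,4): code 1100 → (0.303,5.000)–(0.255,4.000)
cell (0,5): code 1000 → (1.000,5.677)–(0.303,5.000)
cell (1,3): code 0110 → (1.000,3.261)–(2.000,3.342)
cell (1,5): code 1001 → (2.000,5.588)–(1.000,5.677)
cell (2,3): code 0010 → (2.000,3.342)–(2.640,4.000)
cell (2,4): code 0011 → (2.640,4.000)–(2.585,5.000)
cell (2,5): code 0001 → (2.585,5.000)–(2.000,5.588)
total: 8 segments, chained into 1 closed loop(s), length Σ = 7.778547

segments=8 loops=1 length=7.779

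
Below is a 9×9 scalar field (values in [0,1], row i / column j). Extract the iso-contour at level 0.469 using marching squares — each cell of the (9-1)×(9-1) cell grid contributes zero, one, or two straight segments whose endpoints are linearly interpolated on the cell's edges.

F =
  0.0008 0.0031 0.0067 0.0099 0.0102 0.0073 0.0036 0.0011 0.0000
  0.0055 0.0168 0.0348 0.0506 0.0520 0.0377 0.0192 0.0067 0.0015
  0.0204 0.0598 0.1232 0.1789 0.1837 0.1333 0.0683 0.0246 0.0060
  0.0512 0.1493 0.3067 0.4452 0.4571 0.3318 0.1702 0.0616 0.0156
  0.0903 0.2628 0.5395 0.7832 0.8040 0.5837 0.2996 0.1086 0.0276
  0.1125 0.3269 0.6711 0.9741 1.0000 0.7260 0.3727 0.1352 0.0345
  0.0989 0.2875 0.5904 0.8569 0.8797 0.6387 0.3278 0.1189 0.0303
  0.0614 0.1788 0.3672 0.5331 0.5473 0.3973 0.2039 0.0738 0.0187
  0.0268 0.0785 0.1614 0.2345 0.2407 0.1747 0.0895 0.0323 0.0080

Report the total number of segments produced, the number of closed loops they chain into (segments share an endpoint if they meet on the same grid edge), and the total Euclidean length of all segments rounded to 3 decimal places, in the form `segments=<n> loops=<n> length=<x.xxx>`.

segments=16 loops=1 length=13.363

cell (3,1): code 0100 → (3.697,2.000)–(4.000,1.745)
cell (3,2): code 1100 → (3.070,3.000)–(3.697,2.000)
cell (3,3): code 1100 → (3.034,4.000)–(3.070,3.000)
cell (3,4): code 1100 → (3.545,5.000)–(3.034,4.000)
cell (3,5): code 1000 → (4.000,5.404)–(3.545,5.000)
cell (4,1): code 0110 → (4.000,1.745)–(5.000,1.413)
cell (4,5): code 1001 → (5.000,5.727)–(4.000,5.404)
cell (5,1): code 0110 → (5.000,1.413)–(6.000,1.599)
cell (5,5): code 1001 → (6.000,5.546)–(5.000,5.727)
cell (6,1): code 0010 → (6.000,1.599)–(6.544,2.000)
cell (6,2): code 0111 → (6.544,2.000)–(7.000,2.614)
cell (6,4): code 1011 → (7.000,4.522)–(6.703,5.000)
cell (6,5): code 0001 → (6.703,5.000)–(6.000,5.546)
cell (7,2): code 0010 → (7.000,2.614)–(7.215,3.000)
cell (7,3): code 0011 → (7.215,3.000)–(7.255,4.000)
cell (7,4): code 0001 → (7.255,4.000)–(7.000,4.522)
total: 16 segments, chained into 1 closed loop(s), length Σ = 13.363207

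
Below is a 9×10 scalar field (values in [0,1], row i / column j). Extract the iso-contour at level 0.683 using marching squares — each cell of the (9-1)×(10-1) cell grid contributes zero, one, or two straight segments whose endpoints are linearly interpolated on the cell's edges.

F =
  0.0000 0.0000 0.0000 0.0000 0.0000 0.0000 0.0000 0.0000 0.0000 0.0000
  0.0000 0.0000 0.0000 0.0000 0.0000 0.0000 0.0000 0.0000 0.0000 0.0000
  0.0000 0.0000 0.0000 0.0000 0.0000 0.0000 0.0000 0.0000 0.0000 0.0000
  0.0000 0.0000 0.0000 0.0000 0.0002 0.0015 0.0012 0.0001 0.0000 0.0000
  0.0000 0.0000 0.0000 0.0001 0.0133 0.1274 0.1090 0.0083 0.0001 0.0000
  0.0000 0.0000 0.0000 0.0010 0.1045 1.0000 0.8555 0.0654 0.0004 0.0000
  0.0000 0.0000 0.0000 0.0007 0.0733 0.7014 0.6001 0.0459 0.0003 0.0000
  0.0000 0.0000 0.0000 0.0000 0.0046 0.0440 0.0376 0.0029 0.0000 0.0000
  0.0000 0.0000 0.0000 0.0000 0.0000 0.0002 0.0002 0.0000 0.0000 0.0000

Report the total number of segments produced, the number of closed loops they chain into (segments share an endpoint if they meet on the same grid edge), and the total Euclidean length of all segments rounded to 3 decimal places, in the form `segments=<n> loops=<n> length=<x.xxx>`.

segments=8 loops=1 length=4.700

cell (4,4): code 0100 → (4.637,5.000)–(5.000,4.646)
cell (4,5): code 1100 → (4.769,6.000)–(4.637,5.000)
cell (4,6): code 1000 → (5.000,6.218)–(4.769,6.000)
cell (5,4): code 0110 → (5.000,4.646)–(6.000,4.971)
cell (5,5): code 1011 → (6.000,5.182)–(5.675,6.000)
cell (5,6): code 0001 → (5.675,6.000)–(5.000,6.218)
cell (6,4): code 0010 → (6.000,4.971)–(6.028,5.000)
cell (6,5): code 0001 → (6.028,5.000)–(6.000,5.182)
total: 8 segments, chained into 1 closed loop(s), length Σ = 4.699735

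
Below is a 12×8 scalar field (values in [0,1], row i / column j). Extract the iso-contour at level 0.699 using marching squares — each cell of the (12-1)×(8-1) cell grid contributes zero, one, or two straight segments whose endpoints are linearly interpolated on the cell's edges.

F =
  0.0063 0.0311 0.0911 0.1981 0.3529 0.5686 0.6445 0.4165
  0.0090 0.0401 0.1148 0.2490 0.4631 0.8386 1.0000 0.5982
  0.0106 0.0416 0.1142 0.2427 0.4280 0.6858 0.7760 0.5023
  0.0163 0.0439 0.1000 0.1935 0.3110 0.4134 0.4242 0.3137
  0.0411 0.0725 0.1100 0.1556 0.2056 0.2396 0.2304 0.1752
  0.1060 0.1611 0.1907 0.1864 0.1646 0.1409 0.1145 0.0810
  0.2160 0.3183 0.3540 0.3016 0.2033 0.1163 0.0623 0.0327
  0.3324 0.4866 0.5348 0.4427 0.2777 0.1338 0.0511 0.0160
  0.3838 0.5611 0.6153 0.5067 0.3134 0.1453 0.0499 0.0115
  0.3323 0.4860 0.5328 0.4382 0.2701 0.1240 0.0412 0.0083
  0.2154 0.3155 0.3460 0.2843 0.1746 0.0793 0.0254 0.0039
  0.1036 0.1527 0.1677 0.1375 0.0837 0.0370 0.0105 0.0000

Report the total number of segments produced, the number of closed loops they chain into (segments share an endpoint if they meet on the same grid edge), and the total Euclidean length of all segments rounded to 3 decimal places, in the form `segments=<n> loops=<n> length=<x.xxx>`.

cell (0,4): code 0100 → (0.483,5.000)–(1.000,4.628)
cell (0,5): code 1100 → (0.153,6.000)–(0.483,5.000)
cell (0,6): code 1000 → (1.000,6.749)–(0.153,6.000)
cell (1,4): code 0010 → (1.000,4.628)–(1.914,5.000)
cell (1,5): code 0111 → (1.914,5.000)–(2.000,5.146)
cell (1,6): code 1001 → (2.000,6.281)–(1.000,6.749)
cell (2,5): code 0010 → (2.000,5.146)–(2.219,6.000)
cell (2,6): code 0001 → (2.219,6.000)–(2.000,6.281)
total: 8 segments, chained into 1 closed loop(s), length Σ = 6.318301

segments=8 loops=1 length=6.318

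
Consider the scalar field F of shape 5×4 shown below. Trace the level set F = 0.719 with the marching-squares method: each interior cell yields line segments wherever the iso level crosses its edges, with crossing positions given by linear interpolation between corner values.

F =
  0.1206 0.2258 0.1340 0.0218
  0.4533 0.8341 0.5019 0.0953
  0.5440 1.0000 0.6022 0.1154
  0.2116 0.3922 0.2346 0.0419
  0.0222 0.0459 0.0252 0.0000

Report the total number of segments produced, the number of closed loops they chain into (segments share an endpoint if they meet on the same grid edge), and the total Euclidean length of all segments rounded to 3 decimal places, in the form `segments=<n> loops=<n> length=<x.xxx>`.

cell (0,0): code 0100 → (0.811,1.000)–(1.000,0.698)
cell (0,1): code 1000 → (1.000,1.346)–(0.811,1.000)
cell (1,0): code 0110 → (1.000,0.698)–(2.000,0.384)
cell (1,1): code 1001 → (2.000,1.706)–(1.000,1.346)
cell (2,0): code 0010 → (2.000,0.384)–(2.462,1.000)
cell (2,1): code 0001 → (2.462,1.000)–(2.000,1.706)
total: 6 segments, chained into 1 closed loop(s), length Σ = 4.476907

segments=6 loops=1 length=4.477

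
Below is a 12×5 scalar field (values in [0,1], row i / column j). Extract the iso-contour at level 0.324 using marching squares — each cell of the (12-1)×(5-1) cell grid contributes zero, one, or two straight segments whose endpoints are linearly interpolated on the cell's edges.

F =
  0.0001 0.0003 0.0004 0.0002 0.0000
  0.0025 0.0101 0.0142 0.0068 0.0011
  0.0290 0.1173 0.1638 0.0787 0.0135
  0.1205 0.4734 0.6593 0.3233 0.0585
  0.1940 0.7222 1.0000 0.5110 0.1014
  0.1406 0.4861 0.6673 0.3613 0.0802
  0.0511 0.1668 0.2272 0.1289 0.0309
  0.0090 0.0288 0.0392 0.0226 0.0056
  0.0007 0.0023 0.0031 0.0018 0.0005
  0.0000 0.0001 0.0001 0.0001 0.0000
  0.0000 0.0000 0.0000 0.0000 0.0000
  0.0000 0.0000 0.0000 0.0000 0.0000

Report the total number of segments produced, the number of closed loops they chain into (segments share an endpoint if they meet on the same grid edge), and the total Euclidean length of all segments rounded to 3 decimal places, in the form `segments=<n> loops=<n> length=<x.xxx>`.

segments=12 loops=1 length=10.191

cell (2,0): code 0100 → (2.580,1.000)–(3.000,0.577)
cell (2,1): code 1100 → (2.323,2.000)–(2.580,1.000)
cell (2,2): code 1000 → (3.000,2.998)–(2.323,2.000)
cell (3,0): code 0110 → (3.000,0.577)–(4.000,0.246)
cell (3,2): code 1101 → (3.004,3.000)–(3.000,2.998)
cell (3,3): code 1000 → (4.000,3.457)–(3.004,3.000)
cell (4,0): code 0110 → (4.000,0.246)–(5.000,0.531)
cell (4,3): code 1001 → (5.000,3.133)–(4.000,3.457)
cell (5,0): code 0010 → (5.000,0.531)–(5.508,1.000)
cell (5,1): code 0011 → (5.508,1.000)–(5.780,2.000)
cell (5,2): code 0011 → (5.780,2.000)–(5.160,3.000)
cell (5,3): code 0001 → (5.160,3.000)–(5.000,3.133)
total: 12 segments, chained into 1 closed loop(s), length Σ = 10.190838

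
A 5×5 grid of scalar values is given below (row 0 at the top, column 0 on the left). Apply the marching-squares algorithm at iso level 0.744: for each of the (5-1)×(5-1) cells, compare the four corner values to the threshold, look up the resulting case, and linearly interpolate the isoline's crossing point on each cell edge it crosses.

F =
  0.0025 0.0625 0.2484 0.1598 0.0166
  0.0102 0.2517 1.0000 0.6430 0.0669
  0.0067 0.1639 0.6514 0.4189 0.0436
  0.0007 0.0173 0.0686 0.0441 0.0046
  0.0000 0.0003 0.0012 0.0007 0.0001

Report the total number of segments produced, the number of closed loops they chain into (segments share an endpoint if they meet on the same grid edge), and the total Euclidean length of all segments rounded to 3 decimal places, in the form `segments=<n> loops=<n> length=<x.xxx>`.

cell (0,1): code 0100 → (0.659,2.000)–(1.000,1.658)
cell (0,2): code 1000 → (1.000,2.717)–(0.659,2.000)
cell (1,1): code 0010 → (1.000,1.658)–(1.734,2.000)
cell (1,2): code 0001 → (1.734,2.000)–(1.000,2.717)
total: 4 segments, chained into 1 closed loop(s), length Σ = 3.113170

segments=4 loops=1 length=3.113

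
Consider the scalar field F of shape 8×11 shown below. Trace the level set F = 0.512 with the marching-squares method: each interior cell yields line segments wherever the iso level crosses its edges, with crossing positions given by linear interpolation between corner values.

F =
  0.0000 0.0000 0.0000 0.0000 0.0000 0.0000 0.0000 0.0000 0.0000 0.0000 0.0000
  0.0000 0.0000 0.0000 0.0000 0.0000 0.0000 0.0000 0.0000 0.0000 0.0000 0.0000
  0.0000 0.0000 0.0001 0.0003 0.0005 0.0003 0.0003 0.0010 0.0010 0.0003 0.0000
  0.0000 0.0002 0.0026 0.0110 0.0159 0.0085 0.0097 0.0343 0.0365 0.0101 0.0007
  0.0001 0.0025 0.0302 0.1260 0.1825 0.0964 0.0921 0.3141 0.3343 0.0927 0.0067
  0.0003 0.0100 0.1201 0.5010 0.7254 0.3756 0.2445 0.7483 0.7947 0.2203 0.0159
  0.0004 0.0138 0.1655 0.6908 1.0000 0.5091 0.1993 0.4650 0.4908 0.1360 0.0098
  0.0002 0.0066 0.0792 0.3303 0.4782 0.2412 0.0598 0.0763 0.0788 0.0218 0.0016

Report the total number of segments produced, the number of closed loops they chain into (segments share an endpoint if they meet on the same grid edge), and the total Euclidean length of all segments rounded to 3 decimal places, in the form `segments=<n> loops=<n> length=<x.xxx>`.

segments=14 loops=2 length=12.484

cell (4,3): code 0100 → (4.607,4.000)–(5.000,3.049)
cell (4,4): code 1000 → (5.000,4.610)–(4.607,4.000)
cell (4,6): code 0100 → (4.456,7.000)–(5.000,6.531)
cell (4,7): code 1100 → (4.386,8.000)–(4.456,7.000)
cell (4,8): code 1000 → (5.000,8.492)–(4.386,8.000)
cell (5,2): code 0100 → (5.058,3.000)–(6.000,2.660)
cell (5,3): code 1110 → (5.000,3.049)–(5.058,3.000)
cell (5,4): code 1001 → (6.000,4.994)–(5.000,4.610)
cell (5,6): code 0010 → (5.000,6.531)–(5.834,7.000)
cell (5,7): code 0011 → (5.834,7.000)–(5.930,8.000)
cell (5,8): code 0001 → (5.930,8.000)–(5.000,8.492)
cell (6,2): code 0010 → (6.000,2.660)–(6.496,3.000)
cell (6,3): code 0011 → (6.496,3.000)–(6.935,4.000)
cell (6,4): code 0001 → (6.935,4.000)–(6.000,4.994)
total: 14 segments, chained into 2 closed loop(s), length Σ = 12.483899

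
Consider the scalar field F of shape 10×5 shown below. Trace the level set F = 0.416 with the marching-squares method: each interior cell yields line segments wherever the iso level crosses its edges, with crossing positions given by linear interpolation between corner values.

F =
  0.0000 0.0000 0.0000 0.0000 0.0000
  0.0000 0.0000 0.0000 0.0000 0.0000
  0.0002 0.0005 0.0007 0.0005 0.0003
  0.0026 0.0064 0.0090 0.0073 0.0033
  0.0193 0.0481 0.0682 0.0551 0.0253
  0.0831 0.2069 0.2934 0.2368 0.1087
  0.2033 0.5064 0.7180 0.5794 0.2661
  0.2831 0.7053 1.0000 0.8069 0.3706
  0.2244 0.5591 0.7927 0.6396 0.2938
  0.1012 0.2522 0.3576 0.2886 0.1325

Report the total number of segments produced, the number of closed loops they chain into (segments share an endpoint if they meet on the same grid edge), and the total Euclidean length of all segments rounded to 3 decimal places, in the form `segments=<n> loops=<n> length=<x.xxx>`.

segments=12 loops=1 length=11.085

cell (5,0): code 0100 → (5.698,1.000)–(6.000,0.702)
cell (5,1): code 1100 → (5.289,2.000)–(5.698,1.000)
cell (5,2): code 1100 → (5.523,3.000)–(5.289,2.000)
cell (5,3): code 1000 → (6.000,3.522)–(5.523,3.000)
cell (6,0): code 0110 → (6.000,0.702)–(7.000,0.315)
cell (6,3): code 1001 → (7.000,3.896)–(6.000,3.522)
cell (7,0): code 0110 → (7.000,0.315)–(8.000,0.572)
cell (7,3): code 1001 → (8.000,3.647)–(7.000,3.896)
cell (8,0): code 0010 → (8.000,0.572)–(8.466,1.000)
cell (8,1): code 0011 → (8.466,1.000)–(8.866,2.000)
cell (8,2): code 0011 → (8.866,2.000)–(8.637,3.000)
cell (8,3): code 0001 → (8.637,3.000)–(8.000,3.647)
total: 12 segments, chained into 1 closed loop(s), length Σ = 11.085058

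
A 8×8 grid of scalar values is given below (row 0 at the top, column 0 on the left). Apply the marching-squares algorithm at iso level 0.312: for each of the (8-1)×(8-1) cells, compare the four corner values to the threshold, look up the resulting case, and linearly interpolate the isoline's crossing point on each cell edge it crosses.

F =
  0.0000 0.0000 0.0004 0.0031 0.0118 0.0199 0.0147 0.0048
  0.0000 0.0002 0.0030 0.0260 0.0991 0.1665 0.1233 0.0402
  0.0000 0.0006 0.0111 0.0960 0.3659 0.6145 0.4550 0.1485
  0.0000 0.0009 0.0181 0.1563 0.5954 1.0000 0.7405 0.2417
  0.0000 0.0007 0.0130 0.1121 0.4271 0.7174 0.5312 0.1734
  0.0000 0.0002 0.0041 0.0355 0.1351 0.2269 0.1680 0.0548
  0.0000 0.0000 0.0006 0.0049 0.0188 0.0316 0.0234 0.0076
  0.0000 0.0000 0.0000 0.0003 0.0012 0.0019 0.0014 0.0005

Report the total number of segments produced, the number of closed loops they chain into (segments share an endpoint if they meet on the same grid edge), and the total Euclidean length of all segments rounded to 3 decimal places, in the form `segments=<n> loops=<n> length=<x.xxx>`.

segments=12 loops=1 length=10.804

cell (1,3): code 0100 → (1.798,4.000)–(2.000,3.800)
cell (1,4): code 1100 → (1.325,5.000)–(1.798,4.000)
cell (1,5): code 1100 → (1.569,6.000)–(1.325,5.000)
cell (1,6): code 1000 → (2.000,6.467)–(1.569,6.000)
cell (2,3): code 0110 → (2.000,3.800)–(3.000,3.355)
cell (2,6): code 1001 → (3.000,6.859)–(2.000,6.467)
cell (3,3): code 0110 → (3.000,3.355)–(4.000,3.635)
cell (3,6): code 1001 → (4.000,6.613)–(3.000,6.859)
cell (4,3): code 0010 → (4.000,3.635)–(4.394,4.000)
cell (4,4): code 0011 → (4.394,4.000)–(4.827,5.000)
cell (4,5): code 0011 → (4.827,5.000)–(4.604,6.000)
cell (4,6): code 0001 → (4.604,6.000)–(4.000,6.613)
total: 12 segments, chained into 1 closed loop(s), length Σ = 10.803941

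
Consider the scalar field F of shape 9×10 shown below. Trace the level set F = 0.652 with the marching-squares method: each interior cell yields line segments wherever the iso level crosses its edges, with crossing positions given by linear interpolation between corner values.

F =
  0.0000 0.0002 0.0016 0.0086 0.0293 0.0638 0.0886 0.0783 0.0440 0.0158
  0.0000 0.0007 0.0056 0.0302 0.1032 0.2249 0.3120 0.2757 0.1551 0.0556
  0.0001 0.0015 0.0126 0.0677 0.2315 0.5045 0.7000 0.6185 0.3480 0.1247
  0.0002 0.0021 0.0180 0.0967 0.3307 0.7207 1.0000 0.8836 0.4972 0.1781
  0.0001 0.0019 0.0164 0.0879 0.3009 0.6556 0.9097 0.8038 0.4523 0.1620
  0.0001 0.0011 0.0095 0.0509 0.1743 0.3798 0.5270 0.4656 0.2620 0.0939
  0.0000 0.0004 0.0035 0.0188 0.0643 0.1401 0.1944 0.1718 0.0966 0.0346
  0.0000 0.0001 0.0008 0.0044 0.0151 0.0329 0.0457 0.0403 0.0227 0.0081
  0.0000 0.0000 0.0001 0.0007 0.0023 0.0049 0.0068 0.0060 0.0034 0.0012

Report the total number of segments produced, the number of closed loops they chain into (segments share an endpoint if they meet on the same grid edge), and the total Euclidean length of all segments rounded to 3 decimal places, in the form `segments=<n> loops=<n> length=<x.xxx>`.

segments=12 loops=1 length=8.637

cell (1,5): code 0100 → (1.876,6.000)–(2.000,5.754)
cell (1,6): code 1000 → (2.000,6.589)–(1.876,6.000)
cell (2,4): code 0100 → (2.682,5.000)–(3.000,4.824)
cell (2,5): code 1110 → (2.000,5.754)–(2.682,5.000)
cell (2,6): code 1101 → (2.126,7.000)–(2.000,6.589)
cell (2,7): code 1000 → (3.000,7.599)–(2.126,7.000)
cell (3,4): code 0110 → (3.000,4.824)–(4.000,4.990)
cell (3,7): code 1001 → (4.000,7.432)–(3.000,7.599)
cell (4,4): code 0010 → (4.000,4.990)–(4.013,5.000)
cell (4,5): code 0011 → (4.013,5.000)–(4.673,6.000)
cell (4,6): code 0011 → (4.673,6.000)–(4.449,7.000)
cell (4,7): code 0001 → (4.449,7.000)–(4.000,7.432)
total: 12 segments, chained into 1 closed loop(s), length Σ = 8.637023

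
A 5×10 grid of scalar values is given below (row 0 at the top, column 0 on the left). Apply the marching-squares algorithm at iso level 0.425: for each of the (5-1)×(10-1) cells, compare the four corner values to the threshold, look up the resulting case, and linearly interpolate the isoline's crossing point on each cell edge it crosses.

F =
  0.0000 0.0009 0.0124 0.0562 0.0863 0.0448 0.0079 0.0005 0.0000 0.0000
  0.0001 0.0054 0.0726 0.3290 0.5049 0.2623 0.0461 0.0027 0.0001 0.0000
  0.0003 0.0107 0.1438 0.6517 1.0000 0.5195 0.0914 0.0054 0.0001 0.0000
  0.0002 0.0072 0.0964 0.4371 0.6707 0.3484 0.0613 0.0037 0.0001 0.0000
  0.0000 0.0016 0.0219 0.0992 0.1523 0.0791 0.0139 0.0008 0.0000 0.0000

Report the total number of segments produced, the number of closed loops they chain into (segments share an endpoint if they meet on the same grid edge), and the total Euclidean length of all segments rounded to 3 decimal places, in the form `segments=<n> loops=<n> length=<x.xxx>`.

cell (0,3): code 0100 → (0.809,4.000)–(1.000,3.546)
cell (0,4): code 1000 → (1.000,4.329)–(0.809,4.000)
cell (1,2): code 0100 → (1.297,3.000)–(2.000,2.554)
cell (1,3): code 1110 → (1.000,3.546)–(1.297,3.000)
cell (1,4): code 1101 → (1.633,5.000)–(1.000,4.329)
cell (1,5): code 1000 → (2.000,5.221)–(1.633,5.000)
cell (2,2): code 0110 → (2.000,2.554)–(3.000,2.964)
cell (2,4): code 1011 → (3.000,4.762)–(2.552,5.000)
cell (2,5): code 0001 → (2.552,5.000)–(2.000,5.221)
cell (3,2): code 0010 → (3.000,2.964)–(3.036,3.000)
cell (3,3): code 0011 → (3.036,3.000)–(3.474,4.000)
cell (3,4): code 0001 → (3.474,4.000)–(3.000,4.762)
total: 12 segments, chained into 1 closed loop(s), length Σ = 7.900436

segments=12 loops=1 length=7.900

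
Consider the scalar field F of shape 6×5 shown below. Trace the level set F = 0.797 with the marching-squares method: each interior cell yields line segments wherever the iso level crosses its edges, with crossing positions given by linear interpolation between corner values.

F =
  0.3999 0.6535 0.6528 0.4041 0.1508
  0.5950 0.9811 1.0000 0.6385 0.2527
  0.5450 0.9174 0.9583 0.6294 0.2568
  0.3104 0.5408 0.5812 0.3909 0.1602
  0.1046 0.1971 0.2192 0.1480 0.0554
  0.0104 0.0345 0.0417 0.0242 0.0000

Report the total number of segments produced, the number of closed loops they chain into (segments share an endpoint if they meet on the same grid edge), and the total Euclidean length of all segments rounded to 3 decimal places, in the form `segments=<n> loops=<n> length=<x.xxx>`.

segments=8 loops=1 length=6.673

cell (0,0): code 0100 → (0.438,1.000)–(1.000,0.523)
cell (0,1): code 1100 → (0.415,2.000)–(0.438,1.000)
cell (0,2): code 1000 → (1.000,2.562)–(0.415,2.000)
cell (1,0): code 0110 → (1.000,0.523)–(2.000,0.677)
cell (1,2): code 1001 → (2.000,2.490)–(1.000,2.562)
cell (2,0): code 0010 → (2.000,0.677)–(2.320,1.000)
cell (2,1): code 0011 → (2.320,1.000)–(2.428,2.000)
cell (2,2): code 0001 → (2.428,2.000)–(2.000,2.490)
total: 8 segments, chained into 1 closed loop(s), length Σ = 6.673416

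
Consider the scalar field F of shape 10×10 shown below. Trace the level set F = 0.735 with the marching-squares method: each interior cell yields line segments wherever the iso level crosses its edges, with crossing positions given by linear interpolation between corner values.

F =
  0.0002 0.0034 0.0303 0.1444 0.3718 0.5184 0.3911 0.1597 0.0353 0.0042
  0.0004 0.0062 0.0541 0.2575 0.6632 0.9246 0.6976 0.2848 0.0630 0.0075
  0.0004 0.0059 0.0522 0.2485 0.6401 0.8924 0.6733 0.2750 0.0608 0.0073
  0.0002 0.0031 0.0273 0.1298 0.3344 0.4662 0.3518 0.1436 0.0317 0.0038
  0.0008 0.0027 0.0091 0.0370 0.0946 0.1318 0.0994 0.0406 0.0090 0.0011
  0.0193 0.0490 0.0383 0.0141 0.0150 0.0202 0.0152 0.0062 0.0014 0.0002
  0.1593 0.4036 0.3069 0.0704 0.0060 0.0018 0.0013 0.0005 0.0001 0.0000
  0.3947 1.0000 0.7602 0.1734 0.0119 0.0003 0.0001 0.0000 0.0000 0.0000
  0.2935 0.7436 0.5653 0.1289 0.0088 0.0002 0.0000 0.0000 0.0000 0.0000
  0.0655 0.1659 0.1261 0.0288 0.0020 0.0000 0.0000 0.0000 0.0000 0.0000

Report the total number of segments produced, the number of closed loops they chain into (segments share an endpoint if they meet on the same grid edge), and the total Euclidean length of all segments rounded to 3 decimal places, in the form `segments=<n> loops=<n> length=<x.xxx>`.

cell (0,4): code 0100 → (0.533,5.000)–(1.000,4.275)
cell (0,5): code 1000 → (1.000,5.835)–(0.533,5.000)
cell (1,4): code 0110 → (1.000,4.275)–(2.000,4.376)
cell (1,5): code 1001 → (2.000,5.718)–(1.000,5.835)
cell (2,4): code 0010 → (2.000,4.376)–(2.369,5.000)
cell (2,5): code 0001 → (2.369,5.000)–(2.000,5.718)
cell (6,0): code 0100 → (6.556,1.000)–(7.000,0.562)
cell (6,1): code 1100 → (6.944,2.000)–(6.556,1.000)
cell (6,2): code 1000 → (7.000,2.043)–(6.944,2.000)
cell (7,0): code 0110 → (7.000,0.562)–(8.000,0.981)
cell (7,1): code 1011 → (8.000,1.048)–(7.129,2.000)
cell (7,2): code 0001 → (7.129,2.000)–(7.000,2.043)
cell (8,0): code 0010 → (8.000,0.981)–(8.015,1.000)
cell (8,1): code 0001 → (8.015,1.000)–(8.000,1.048)
total: 14 segments, chained into 2 closed loop(s), length Σ = 9.715969

segments=14 loops=2 length=9.716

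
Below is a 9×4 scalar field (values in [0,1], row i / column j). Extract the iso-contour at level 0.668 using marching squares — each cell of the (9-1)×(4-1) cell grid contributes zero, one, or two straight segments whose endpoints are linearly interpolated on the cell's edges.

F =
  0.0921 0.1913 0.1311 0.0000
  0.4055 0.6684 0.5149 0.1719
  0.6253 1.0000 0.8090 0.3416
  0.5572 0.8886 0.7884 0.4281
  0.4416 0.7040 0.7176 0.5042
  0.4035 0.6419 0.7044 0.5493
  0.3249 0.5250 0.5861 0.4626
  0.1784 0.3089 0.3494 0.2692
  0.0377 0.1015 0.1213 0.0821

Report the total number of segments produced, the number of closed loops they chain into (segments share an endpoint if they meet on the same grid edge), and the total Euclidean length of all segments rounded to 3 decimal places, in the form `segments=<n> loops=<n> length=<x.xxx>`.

cell (0,0): code 0100 → (0.999,1.000)–(1.000,0.998)
cell (0,1): code 1000 → (1.000,1.003)–(0.999,1.000)
cell (1,0): code 0110 → (1.000,0.998)–(2.000,0.114)
cell (1,1): code 1101 → (1.521,2.000)–(1.000,1.003)
cell (1,2): code 1000 → (2.000,2.302)–(1.521,2.000)
cell (2,0): code 0110 → (2.000,0.114)–(3.000,0.334)
cell (2,2): code 1001 → (3.000,2.334)–(2.000,2.302)
cell (3,0): code 0110 → (3.000,0.334)–(4.000,0.863)
cell (3,2): code 1001 → (4.000,2.232)–(3.000,2.334)
cell (4,0): code 0010 → (4.000,0.863)–(4.580,1.000)
cell (4,1): code 0111 → (4.580,1.000)–(5.000,1.418)
cell (4,2): code 1001 → (5.000,2.235)–(4.000,2.232)
cell (5,1): code 0010 → (5.000,1.418)–(5.308,2.000)
cell (5,2): code 0001 → (5.308,2.000)–(5.000,2.235)
total: 14 segments, chained into 1 closed loop(s), length Σ = 10.425652

segments=14 loops=1 length=10.426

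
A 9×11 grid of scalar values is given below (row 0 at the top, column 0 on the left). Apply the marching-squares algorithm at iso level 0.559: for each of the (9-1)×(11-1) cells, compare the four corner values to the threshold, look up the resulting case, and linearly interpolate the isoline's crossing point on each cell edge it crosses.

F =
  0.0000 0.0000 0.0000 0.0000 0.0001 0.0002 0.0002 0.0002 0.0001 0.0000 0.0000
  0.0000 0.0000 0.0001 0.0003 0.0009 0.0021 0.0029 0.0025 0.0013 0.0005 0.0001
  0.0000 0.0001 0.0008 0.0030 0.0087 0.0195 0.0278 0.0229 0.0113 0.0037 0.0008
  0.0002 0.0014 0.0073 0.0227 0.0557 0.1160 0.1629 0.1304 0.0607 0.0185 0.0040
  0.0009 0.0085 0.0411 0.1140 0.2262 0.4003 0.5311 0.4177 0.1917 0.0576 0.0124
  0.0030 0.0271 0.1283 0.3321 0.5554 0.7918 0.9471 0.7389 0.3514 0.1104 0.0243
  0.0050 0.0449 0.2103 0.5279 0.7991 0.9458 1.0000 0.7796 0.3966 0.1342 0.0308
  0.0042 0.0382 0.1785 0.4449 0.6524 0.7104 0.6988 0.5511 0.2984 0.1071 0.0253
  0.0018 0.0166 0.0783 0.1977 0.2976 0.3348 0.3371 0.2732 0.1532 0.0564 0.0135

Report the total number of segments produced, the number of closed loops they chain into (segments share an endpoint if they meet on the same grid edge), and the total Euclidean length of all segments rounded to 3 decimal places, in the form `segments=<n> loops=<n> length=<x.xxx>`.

cell (4,4): code 0100 → (4.405,5.000)–(5.000,4.015)
cell (4,5): code 1100 → (4.067,6.000)–(4.405,5.000)
cell (4,6): code 1100 → (4.440,7.000)–(4.067,6.000)
cell (4,7): code 1000 → (5.000,7.464)–(4.440,7.000)
cell (5,3): code 0100 → (5.015,4.000)–(6.000,3.115)
cell (5,4): code 1110 → (5.000,4.015)–(5.015,4.000)
cell (5,7): code 1001 → (6.000,7.576)–(5.000,7.464)
cell (6,3): code 0110 → (6.000,3.115)–(7.000,3.550)
cell (6,6): code 1011 → (7.000,6.947)–(6.965,7.000)
cell (6,7): code 0001 → (6.965,7.000)–(6.000,7.576)
cell (7,3): code 0010 → (7.000,3.550)–(7.263,4.000)
cell (7,4): code 0011 → (7.263,4.000)–(7.403,5.000)
cell (7,5): code 0011 → (7.403,5.000)–(7.387,6.000)
cell (7,6): code 0001 → (7.387,6.000)–(7.000,6.947)
total: 14 segments, chained into 1 closed loop(s), length Σ = 12.184959

segments=14 loops=1 length=12.185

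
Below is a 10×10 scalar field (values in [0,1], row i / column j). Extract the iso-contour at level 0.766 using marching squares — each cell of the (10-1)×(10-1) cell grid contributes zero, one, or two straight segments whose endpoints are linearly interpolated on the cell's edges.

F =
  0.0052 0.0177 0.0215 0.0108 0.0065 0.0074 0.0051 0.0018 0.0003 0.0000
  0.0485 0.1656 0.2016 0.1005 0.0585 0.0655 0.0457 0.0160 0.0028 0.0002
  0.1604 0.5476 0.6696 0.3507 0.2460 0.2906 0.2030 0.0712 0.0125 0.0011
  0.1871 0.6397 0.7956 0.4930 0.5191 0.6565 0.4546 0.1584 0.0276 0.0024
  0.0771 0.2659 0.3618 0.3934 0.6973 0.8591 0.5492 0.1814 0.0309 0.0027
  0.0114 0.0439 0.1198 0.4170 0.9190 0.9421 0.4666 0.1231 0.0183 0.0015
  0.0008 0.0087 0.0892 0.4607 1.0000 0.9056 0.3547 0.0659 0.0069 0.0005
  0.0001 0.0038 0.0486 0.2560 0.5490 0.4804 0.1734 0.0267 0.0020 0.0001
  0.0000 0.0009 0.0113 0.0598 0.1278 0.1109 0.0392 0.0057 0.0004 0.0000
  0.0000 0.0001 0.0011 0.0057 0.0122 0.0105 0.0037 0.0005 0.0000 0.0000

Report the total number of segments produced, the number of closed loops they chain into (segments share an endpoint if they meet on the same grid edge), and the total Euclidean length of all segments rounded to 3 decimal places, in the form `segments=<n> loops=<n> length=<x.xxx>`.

segments=14 loops=2 length=8.570

cell (2,1): code 0100 → (2.765,2.000)–(3.000,1.810)
cell (2,2): code 1000 → (3.000,2.098)–(2.765,2.000)
cell (3,1): code 0010 → (3.000,1.810)–(3.068,2.000)
cell (3,2): code 0001 → (3.068,2.000)–(3.000,2.098)
cell (3,4): code 0100 → (3.540,5.000)–(4.000,4.425)
cell (3,5): code 1000 → (4.000,5.300)–(3.540,5.000)
cell (4,3): code 0100 → (4.310,4.000)–(5.000,3.695)
cell (4,4): code 1110 → (4.000,4.425)–(4.310,4.000)
cell (4,5): code 1001 → (5.000,5.370)–(4.000,5.300)
cell (5,3): code 0110 → (5.000,3.695)–(6.000,3.566)
cell (5,5): code 1001 → (6.000,5.253)–(5.000,5.370)
cell (6,3): code 0010 → (6.000,3.566)–(6.519,4.000)
cell (6,4): code 0011 → (6.519,4.000)–(6.328,5.000)
cell (6,5): code 0001 → (6.328,5.000)–(6.000,5.253)
total: 14 segments, chained into 2 closed loop(s), length Σ = 8.569660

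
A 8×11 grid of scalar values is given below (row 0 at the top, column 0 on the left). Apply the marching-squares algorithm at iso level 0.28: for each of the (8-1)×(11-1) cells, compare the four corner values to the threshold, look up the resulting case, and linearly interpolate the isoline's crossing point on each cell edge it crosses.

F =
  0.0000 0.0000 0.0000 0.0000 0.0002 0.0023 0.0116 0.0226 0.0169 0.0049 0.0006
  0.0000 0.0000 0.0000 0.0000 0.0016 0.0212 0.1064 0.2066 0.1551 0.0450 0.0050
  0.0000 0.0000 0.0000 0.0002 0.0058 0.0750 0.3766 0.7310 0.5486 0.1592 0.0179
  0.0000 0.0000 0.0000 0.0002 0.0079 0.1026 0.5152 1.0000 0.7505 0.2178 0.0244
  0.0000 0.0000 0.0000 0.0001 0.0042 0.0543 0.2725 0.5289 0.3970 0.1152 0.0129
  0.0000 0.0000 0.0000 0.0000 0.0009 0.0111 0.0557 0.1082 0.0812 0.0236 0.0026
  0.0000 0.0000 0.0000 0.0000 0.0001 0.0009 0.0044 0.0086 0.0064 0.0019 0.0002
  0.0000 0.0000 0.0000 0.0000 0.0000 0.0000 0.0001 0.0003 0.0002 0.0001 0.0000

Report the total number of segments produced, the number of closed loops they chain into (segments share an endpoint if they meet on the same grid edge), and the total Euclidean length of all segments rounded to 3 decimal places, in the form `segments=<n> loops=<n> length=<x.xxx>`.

segments=12 loops=1 length=10.623

cell (1,5): code 0100 → (1.642,6.000)–(2.000,5.680)
cell (1,6): code 1100 → (1.140,7.000)–(1.642,6.000)
cell (1,7): code 1100 → (1.317,8.000)–(1.140,7.000)
cell (1,8): code 1000 → (2.000,8.690)–(1.317,8.000)
cell (2,5): code 0110 → (2.000,5.680)–(3.000,5.430)
cell (2,8): code 1001 → (3.000,8.883)–(2.000,8.690)
cell (3,5): code 0010 → (3.000,5.430)–(3.969,6.000)
cell (3,6): code 0111 → (3.969,6.000)–(4.000,6.029)
cell (3,8): code 1001 → (4.000,8.415)–(3.000,8.883)
cell (4,6): code 0010 → (4.000,6.029)–(4.592,7.000)
cell (4,7): code 0011 → (4.592,7.000)–(4.370,8.000)
cell (4,8): code 0001 → (4.370,8.000)–(4.000,8.415)
total: 12 segments, chained into 1 closed loop(s), length Σ = 10.622902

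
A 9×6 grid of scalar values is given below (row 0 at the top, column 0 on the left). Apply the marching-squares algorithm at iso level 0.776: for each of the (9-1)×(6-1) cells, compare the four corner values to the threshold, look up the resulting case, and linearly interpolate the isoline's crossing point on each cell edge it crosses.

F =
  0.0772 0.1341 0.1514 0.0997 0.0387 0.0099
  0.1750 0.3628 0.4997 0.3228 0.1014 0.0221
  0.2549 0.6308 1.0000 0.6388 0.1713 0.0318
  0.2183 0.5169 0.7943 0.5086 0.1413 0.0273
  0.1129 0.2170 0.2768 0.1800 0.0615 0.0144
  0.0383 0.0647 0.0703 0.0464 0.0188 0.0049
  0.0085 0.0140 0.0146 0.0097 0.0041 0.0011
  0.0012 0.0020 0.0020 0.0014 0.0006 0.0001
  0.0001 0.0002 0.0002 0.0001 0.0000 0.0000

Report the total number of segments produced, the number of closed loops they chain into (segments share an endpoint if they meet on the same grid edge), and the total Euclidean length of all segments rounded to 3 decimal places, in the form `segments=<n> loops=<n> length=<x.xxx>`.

cell (1,1): code 0100 → (1.552,2.000)–(2.000,1.393)
cell (1,2): code 1000 → (2.000,2.620)–(1.552,2.000)
cell (2,1): code 0110 → (2.000,1.393)–(3.000,1.934)
cell (2,2): code 1001 → (3.000,2.064)–(2.000,2.620)
cell (3,1): code 0010 → (3.000,1.934)–(3.035,2.000)
cell (3,2): code 0001 → (3.035,2.000)–(3.000,2.064)
total: 6 segments, chained into 1 closed loop(s), length Σ = 3.948006

segments=6 loops=1 length=3.948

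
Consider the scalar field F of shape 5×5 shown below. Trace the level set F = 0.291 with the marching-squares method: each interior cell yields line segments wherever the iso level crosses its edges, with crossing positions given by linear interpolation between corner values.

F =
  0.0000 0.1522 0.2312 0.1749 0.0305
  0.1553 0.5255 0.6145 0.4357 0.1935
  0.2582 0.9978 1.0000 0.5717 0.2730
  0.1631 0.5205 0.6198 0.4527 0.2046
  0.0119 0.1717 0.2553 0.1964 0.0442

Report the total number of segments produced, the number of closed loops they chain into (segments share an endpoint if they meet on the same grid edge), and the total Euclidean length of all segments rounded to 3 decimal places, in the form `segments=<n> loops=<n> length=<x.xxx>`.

segments=12 loops=1 length=11.860

cell (0,0): code 0100 → (0.372,1.000)–(1.000,0.367)
cell (0,1): code 1100 → (0.156,2.000)–(0.372,1.000)
cell (0,2): code 1100 → (0.445,3.000)–(0.156,2.000)
cell (0,3): code 1000 → (1.000,3.597)–(0.445,3.000)
cell (1,0): code 0110 → (1.000,0.367)–(2.000,0.044)
cell (1,3): code 1001 → (2.000,3.940)–(1.000,3.597)
cell (2,0): code 0110 → (2.000,0.044)–(3.000,0.358)
cell (2,3): code 1001 → (3.000,3.652)–(2.000,3.940)
cell (3,0): code 0010 → (3.000,0.358)–(3.658,1.000)
cell (3,1): code 0011 → (3.658,1.000)–(3.902,2.000)
cell (3,2): code 0011 → (3.902,2.000)–(3.631,3.000)
cell (3,3): code 0001 → (3.631,3.000)–(3.000,3.652)
total: 12 segments, chained into 1 closed loop(s), length Σ = 11.859604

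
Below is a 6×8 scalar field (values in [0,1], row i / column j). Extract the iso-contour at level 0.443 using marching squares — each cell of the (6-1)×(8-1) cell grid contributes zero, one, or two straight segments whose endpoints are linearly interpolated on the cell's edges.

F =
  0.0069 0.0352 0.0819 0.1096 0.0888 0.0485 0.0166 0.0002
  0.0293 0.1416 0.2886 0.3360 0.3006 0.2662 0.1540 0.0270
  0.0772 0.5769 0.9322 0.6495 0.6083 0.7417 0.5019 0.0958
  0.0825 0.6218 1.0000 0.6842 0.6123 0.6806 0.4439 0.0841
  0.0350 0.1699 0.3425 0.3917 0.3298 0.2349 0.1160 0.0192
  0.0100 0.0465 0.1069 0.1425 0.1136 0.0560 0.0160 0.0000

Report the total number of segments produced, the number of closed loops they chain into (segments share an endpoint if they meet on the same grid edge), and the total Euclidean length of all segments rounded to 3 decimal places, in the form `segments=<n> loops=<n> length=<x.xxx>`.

segments=16 loops=1 length=13.634

cell (1,0): code 0100 → (1.692,1.000)–(2.000,0.732)
cell (1,1): code 1100 → (1.240,2.000)–(1.692,1.000)
cell (1,2): code 1100 → (1.341,3.000)–(1.240,2.000)
cell (1,3): code 1100 → (1.463,4.000)–(1.341,3.000)
cell (1,4): code 1100 → (1.372,5.000)–(1.463,4.000)
cell (1,5): code 1100 → (1.831,6.000)–(1.372,5.000)
cell (1,6): code 1000 → (2.000,6.145)–(1.831,6.000)
cell (2,0): code 0110 → (2.000,0.732)–(3.000,0.668)
cell (2,6): code 1001 → (3.000,6.003)–(2.000,6.145)
cell (3,0): code 0010 → (3.000,0.668)–(3.396,1.000)
cell (3,1): code 0011 → (3.396,1.000)–(3.847,2.000)
cell (3,2): code 0011 → (3.847,2.000)–(3.825,3.000)
cell (3,3): code 0011 → (3.825,3.000)–(3.599,4.000)
cell (3,4): code 0011 → (3.599,4.000)–(3.533,5.000)
cell (3,5): code 0011 → (3.533,5.000)–(3.003,6.000)
cell (3,6): code 0001 → (3.003,6.000)–(3.000,6.003)
total: 16 segments, chained into 1 closed loop(s), length Σ = 13.634051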